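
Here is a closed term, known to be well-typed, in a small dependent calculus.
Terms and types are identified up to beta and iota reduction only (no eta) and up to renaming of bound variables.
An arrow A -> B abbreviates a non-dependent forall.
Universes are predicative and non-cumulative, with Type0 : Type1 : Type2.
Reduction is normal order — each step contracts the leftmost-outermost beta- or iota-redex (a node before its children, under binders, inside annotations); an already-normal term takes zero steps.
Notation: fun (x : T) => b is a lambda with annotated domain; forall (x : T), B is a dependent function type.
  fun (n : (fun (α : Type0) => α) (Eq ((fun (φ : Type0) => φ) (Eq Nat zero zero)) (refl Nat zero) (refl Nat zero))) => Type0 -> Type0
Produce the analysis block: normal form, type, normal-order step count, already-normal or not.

resulting normal form:
  fun (n : Eq (Eq Nat zero zero) (refl Nat zero) (refl Nat zero)) => Type0 -> Type0
inferred type:
  Eq (Eq Nat zero zero) (refl Nat zero) (refl Nat zero) -> Type1
steps to reach normal form (normal order): 2
started in normal form: no
first redex: a beta-redex


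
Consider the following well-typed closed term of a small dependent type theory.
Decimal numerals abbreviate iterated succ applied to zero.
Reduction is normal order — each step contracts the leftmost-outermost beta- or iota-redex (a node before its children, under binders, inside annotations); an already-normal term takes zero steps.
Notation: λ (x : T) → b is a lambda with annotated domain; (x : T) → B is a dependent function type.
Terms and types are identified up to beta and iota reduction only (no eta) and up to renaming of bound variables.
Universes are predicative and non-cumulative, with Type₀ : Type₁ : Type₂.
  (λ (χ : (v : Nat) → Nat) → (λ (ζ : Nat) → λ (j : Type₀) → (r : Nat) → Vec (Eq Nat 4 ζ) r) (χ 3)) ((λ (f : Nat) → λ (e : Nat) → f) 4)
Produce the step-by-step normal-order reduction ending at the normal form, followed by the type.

normal-order reduction:
  (λ (χ : (v : Nat) → Nat) → (λ (ζ : Nat) → λ (j : Type₀) → (r : Nat) → Vec (Eq Nat 4 ζ) r) (χ 3)) ((λ (f : Nat) → λ (e : Nat) → f) 4)
  ~> (λ (χ : Nat) → λ (v : Type₀) → (ζ : Nat) → Vec (Eq Nat 4 χ) ζ) ((λ (j : Nat) → λ (r : Nat) → j) 4 3)
  ~> λ (χ : Type₀) → (v : Nat) → Vec (Eq Nat 4 ((λ (ζ : Nat) → λ (j : Nat) → ζ) 4 3)) v
  ~> λ (χ : Type₀) → (v : Nat) → Vec (Eq Nat 4 ((λ (ζ : Nat) → 4) 3)) v
  ~> λ (χ : Type₀) → (v : Nat) → Vec (Eq Nat 4 4) v
the term's type:
  (χ : Type₀) → Type₀


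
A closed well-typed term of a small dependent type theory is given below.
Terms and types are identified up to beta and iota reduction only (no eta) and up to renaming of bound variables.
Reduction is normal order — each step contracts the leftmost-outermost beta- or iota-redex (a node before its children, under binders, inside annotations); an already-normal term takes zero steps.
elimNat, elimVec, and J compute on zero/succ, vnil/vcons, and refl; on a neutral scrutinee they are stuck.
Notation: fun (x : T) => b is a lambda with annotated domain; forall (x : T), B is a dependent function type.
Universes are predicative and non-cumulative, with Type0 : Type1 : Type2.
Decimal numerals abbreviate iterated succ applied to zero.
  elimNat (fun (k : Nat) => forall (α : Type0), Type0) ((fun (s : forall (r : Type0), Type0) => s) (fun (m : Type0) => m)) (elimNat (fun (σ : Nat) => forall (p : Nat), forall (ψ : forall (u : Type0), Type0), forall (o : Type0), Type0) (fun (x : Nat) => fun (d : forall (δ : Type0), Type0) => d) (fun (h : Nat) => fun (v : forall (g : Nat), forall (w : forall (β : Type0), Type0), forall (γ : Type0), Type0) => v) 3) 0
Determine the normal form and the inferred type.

normal form:
  fun (k : Type0) => k
type:
  forall (k : Type0), Type0


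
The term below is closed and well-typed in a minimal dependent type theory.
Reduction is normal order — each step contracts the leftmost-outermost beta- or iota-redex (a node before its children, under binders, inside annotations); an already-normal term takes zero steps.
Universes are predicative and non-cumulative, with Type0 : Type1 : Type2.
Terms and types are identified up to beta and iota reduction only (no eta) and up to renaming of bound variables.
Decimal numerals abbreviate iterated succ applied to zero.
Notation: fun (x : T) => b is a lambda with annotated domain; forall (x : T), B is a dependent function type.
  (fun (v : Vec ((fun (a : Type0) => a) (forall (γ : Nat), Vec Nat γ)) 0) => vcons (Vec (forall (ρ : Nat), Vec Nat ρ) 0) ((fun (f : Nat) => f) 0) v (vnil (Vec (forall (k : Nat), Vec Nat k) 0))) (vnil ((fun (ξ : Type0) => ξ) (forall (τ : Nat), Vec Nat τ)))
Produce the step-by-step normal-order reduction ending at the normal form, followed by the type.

reduction (normal order):
  (fun (v : Vec ((fun (a : Type0) => a) (forall (γ : Nat), Vec Nat γ)) 0) => vcons (Vec (forall (ρ : Nat), Vec Nat ρ) 0) ((fun (f : Nat) => f) 0) v (vnil (Vec (forall (k : Nat), Vec Nat k) 0))) (vnil ((fun (ξ : Type0) => ξ) (forall (τ : Nat), Vec Nat τ)))
  ~> vcons (Vec (forall (v : Nat), Vec Nat v) 0) ((fun (a : Nat) => a) 0) (vnil ((fun (γ : Type0) => γ) (forall (ρ : Nat), Vec Nat ρ))) (vnil (Vec (forall (f : Nat), Vec Nat f) 0))
  ~> vcons (Vec (forall (v : Nat), Vec Nat v) 0) 0 (vnil ((fun (a : Type0) => a) (forall (γ : Nat), Vec Nat γ))) (vnil (Vec (forall (ρ : Nat), Vec Nat ρ) 0))
  ~> vcons (Vec (forall (v : Nat), Vec Nat v) 0) 0 (vnil (forall (a : Nat), Vec Nat a)) (vnil (Vec (forall (γ : Nat), Vec Nat γ) 0))
inferred type:
  Vec (Vec (forall (v : Nat), Vec Nat v) 0) 1


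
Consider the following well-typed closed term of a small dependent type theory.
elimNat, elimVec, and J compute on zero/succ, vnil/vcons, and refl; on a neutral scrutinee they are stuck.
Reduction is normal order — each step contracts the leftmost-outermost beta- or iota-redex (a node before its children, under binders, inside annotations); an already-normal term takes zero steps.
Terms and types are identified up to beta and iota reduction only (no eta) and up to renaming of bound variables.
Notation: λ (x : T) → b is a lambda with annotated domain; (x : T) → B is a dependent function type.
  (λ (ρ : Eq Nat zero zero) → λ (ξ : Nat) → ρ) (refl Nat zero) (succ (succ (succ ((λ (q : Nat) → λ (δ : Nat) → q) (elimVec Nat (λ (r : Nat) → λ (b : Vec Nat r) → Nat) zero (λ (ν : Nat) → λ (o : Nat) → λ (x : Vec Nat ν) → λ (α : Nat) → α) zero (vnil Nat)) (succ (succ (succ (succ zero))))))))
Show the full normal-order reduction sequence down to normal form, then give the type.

normal-order reduction:
  (λ (ρ : Eq Nat zero zero) → λ (ξ : Nat) → ρ) (refl Nat zero) (succ (succ (succ ((λ (q : Nat) → λ (δ : Nat) → q) (elimVec Nat (λ (r : Nat) → λ (b : Vec Nat r) → Nat) zero (λ (ν : Nat) → λ (o : Nat) → λ (x : Vec Nat ν) → λ (α : Nat) → α) zero (vnil Nat)) (succ (succ (succ (succ zero))))))))
  ~> (λ (ρ : Nat) → refl Nat zero) (succ (succ (succ ((λ (ξ : Nat) → λ (q : Nat) → ξ) (elimVec Nat (λ (δ : Nat) → λ (r : Vec Nat δ) → Nat) zero (λ (b : Nat) → λ (ν : Nat) → λ (o : Vec Nat b) → λ (x : Nat) → x) zero (vnil Nat)) (succ (succ (succ (succ zero))))))))
  ~> refl Nat zero
inferred type:
  Eq Nat zero zero


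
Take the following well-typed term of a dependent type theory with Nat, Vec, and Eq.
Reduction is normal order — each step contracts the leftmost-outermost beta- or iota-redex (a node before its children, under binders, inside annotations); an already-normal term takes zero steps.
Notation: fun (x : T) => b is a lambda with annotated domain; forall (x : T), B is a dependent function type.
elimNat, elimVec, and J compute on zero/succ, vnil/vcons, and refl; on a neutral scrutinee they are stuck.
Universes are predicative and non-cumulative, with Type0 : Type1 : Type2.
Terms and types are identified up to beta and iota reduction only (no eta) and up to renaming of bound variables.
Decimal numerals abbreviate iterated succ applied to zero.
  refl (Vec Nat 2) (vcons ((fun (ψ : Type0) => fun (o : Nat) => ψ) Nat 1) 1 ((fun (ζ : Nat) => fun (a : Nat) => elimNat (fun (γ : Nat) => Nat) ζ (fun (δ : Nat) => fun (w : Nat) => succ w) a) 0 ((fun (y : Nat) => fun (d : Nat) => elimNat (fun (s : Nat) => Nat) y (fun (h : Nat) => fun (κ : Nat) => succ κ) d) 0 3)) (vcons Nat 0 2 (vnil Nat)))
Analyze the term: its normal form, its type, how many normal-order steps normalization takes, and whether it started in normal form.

reduced normal form:
  refl (Vec Nat 2) (vcons Nat 1 3 (vcons Nat 0 2 (vnil Nat)))
inferred type:
  Eq (Vec Nat 2) (vcons Nat 1 3 (vcons Nat 0 2 (vnil Nat))) (vcons Nat 1 3 (vcons Nat 0 2 (vnil Nat)))
normal-order step count: 26
already normal: no
first contracted redex: a beta-redex


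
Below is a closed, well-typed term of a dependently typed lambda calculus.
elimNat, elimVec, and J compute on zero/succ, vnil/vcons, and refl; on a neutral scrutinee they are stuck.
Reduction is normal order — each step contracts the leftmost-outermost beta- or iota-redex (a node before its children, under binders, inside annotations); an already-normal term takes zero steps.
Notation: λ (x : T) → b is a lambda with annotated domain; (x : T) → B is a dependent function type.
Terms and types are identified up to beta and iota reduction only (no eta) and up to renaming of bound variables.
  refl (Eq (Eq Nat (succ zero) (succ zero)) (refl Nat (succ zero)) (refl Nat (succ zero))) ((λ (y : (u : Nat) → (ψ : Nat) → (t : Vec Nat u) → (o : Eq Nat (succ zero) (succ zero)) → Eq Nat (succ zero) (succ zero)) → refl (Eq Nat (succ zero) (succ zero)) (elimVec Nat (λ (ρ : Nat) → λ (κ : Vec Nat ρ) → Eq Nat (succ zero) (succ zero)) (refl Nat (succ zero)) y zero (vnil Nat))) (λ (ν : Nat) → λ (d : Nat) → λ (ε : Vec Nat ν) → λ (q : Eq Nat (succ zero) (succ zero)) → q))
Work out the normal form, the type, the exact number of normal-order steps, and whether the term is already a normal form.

resulting normal form:
  refl (Eq (Eq Nat (succ zero) (succ zero)) (refl Nat (succ zero)) (refl Nat (succ zero))) (refl (Eq Nat (succ zero) (succ zero)) (refl Nat (succ zero)))
type:
  Eq (Eq (Eq Nat (succ zero) (succ zero)) (refl Nat (succ zero)) (refl Nat (succ zero))) (refl (Eq Nat (succ zero) (succ zero)) (refl Nat (succ zero))) (refl (Eq Nat (succ zero) (succ zero)) (refl Nat (succ zero)))
steps to reach normal form (normal order): 2
already normal: no
first redex: a beta-redex


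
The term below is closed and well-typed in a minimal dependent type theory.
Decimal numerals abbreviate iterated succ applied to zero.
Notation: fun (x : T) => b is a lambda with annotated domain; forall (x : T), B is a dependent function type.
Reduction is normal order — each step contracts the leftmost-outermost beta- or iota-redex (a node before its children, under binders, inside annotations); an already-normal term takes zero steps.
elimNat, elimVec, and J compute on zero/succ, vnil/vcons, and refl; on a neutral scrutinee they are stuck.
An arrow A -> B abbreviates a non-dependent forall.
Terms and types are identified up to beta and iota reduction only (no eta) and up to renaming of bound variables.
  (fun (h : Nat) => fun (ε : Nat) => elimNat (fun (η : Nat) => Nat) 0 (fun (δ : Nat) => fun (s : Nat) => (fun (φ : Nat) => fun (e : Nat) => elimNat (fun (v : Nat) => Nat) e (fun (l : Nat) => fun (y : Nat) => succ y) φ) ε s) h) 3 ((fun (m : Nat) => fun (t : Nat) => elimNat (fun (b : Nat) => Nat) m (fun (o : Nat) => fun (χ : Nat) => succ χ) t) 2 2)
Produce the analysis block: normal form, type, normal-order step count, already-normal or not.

resulting normal form:
  12
inferred type:
  Nat
steps to reach normal form (normal order): 84
term was already normal: no
first contracted redex: a beta-redex


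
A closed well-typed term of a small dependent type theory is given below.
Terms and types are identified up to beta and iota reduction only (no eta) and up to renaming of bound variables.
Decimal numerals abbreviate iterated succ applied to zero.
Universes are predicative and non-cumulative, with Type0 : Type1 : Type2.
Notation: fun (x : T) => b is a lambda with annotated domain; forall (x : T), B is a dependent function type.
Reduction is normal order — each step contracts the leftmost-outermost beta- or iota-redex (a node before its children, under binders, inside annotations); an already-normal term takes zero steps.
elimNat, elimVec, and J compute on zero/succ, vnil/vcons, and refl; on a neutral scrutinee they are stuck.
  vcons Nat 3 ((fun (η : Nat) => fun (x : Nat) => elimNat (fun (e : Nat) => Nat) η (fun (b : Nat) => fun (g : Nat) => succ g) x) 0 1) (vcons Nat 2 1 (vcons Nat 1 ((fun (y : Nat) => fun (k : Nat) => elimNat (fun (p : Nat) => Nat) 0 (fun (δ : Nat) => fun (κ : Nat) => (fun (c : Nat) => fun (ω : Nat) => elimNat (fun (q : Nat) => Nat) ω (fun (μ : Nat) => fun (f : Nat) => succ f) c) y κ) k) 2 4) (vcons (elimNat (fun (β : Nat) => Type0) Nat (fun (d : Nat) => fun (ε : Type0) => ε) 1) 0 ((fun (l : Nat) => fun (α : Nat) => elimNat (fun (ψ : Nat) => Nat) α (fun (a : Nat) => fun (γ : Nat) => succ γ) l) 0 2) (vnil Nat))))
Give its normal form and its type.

normal form:
  vcons Nat 3 1 (vcons Nat 2 1 (vcons Nat 1 8 (vcons Nat 0 2 (vnil Nat))))
inferred type:
  Vec Nat 4
observation: contracting a beta-redex first, the term normalizes in 64 steps.


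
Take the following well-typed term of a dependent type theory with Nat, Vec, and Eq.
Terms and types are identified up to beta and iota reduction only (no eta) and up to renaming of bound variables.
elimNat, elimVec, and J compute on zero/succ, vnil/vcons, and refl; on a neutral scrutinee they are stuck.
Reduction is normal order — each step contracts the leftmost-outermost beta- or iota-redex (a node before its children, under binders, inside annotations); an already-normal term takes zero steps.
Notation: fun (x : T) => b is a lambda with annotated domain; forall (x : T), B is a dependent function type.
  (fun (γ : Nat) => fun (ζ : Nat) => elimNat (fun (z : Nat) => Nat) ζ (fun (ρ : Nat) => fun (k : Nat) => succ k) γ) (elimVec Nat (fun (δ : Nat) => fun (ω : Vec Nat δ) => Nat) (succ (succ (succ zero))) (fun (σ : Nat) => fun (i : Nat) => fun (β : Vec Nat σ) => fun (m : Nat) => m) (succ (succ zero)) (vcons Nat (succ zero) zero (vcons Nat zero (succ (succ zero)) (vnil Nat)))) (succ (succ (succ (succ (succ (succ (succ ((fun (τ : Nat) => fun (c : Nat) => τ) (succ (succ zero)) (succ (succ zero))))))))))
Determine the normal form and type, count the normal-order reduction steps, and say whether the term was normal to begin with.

resulting normal form:
  succ (succ (succ (succ (succ (succ (succ (succ (succ (succ (succ (succ zero)))))))))))
the term's type:
  Nat
normal-order step count: 25
term was already normal: no
first contracted redex: a beta-redex


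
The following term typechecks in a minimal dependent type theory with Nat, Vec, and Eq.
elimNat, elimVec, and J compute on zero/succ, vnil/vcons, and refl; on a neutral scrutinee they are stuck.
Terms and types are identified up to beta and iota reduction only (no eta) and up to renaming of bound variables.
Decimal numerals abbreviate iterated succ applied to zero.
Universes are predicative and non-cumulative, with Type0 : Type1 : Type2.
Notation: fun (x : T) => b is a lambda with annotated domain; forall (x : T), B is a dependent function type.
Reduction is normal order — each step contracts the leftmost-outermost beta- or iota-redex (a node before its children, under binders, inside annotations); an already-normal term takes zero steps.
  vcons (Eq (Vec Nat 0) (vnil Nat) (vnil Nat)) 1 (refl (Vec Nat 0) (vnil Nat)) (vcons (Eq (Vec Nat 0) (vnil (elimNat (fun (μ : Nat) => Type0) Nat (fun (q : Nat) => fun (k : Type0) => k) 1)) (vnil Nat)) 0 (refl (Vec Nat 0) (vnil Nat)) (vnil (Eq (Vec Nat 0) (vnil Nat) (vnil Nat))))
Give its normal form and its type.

resulting normal form:
  vcons (Eq (Vec Nat 0) (vnil Nat) (vnil Nat)) 1 (refl (Vec Nat 0) (vnil Nat)) (vcons (Eq (Vec Nat 0) (vnil Nat) (vnil Nat)) 0 (refl (Vec Nat 0) (vnil Nat)) (vnil (Eq (Vec Nat 0) (vnil Nat) (vnil Nat))))
type:
  Vec (Eq (Vec Nat 0) (vnil Nat) (vnil Nat)) 2


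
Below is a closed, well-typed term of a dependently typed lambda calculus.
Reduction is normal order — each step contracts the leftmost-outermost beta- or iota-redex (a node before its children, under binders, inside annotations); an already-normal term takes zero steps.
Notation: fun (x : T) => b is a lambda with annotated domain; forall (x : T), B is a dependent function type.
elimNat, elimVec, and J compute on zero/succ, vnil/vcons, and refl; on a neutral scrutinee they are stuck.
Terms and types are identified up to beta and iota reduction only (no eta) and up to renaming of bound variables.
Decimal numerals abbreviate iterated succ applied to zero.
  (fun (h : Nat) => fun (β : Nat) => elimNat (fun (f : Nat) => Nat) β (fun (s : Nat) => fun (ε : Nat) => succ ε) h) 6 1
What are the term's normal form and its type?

reduced normal form:
  7
the term's type:
  Nat
observation: the term reaches its normal form after 21 normal-order steps.


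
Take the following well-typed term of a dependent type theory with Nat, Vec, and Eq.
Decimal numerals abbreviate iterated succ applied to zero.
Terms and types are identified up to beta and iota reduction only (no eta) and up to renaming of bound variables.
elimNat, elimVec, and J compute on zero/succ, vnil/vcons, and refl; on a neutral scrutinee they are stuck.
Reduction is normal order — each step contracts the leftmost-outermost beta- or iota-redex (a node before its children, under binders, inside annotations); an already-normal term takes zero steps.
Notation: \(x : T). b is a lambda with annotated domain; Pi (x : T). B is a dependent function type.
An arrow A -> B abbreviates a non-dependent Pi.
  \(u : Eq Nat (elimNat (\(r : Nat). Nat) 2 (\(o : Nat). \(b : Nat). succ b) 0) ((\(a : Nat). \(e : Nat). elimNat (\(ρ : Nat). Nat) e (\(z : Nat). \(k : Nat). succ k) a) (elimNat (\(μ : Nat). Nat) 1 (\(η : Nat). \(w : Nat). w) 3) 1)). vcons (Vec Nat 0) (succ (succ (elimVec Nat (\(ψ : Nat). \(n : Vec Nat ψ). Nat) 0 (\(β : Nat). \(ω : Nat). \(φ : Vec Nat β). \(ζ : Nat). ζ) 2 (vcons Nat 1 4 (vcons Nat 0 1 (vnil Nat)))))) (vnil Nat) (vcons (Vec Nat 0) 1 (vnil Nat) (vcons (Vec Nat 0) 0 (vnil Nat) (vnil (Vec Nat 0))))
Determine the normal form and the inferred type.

resulting normal form:
  \(u : Eq Nat 2 2). vcons (Vec Nat 0) 2 (vnil Nat) (vcons (Vec Nat 0) 1 (vnil Nat) (vcons (Vec Nat 0) 0 (vnil Nat) (vnil (Vec Nat 0))))
type:
  Eq Nat 2 2 -> Vec (Vec Nat 0) 3
observation: the term reaches its normal form after 28 normal-order steps.


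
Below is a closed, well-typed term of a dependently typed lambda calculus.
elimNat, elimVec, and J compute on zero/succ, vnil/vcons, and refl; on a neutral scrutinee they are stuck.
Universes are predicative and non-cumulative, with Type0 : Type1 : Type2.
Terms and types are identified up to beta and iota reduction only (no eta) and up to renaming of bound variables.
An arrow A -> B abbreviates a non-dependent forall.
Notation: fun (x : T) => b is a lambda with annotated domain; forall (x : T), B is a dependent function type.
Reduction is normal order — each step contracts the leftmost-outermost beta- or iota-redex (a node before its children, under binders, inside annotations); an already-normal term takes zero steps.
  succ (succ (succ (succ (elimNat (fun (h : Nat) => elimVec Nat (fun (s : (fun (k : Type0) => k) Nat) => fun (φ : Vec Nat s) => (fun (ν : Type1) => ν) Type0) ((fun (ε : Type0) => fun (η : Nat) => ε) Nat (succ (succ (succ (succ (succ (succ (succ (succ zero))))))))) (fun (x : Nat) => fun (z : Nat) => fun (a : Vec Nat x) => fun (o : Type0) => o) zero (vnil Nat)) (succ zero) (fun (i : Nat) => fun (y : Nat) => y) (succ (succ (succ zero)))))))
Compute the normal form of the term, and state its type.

reduced normal form:
  succ (succ (succ (succ (succ zero))))
the term's type:
  Nat
observation: 10 normal-order steps separate the term from its normal form.


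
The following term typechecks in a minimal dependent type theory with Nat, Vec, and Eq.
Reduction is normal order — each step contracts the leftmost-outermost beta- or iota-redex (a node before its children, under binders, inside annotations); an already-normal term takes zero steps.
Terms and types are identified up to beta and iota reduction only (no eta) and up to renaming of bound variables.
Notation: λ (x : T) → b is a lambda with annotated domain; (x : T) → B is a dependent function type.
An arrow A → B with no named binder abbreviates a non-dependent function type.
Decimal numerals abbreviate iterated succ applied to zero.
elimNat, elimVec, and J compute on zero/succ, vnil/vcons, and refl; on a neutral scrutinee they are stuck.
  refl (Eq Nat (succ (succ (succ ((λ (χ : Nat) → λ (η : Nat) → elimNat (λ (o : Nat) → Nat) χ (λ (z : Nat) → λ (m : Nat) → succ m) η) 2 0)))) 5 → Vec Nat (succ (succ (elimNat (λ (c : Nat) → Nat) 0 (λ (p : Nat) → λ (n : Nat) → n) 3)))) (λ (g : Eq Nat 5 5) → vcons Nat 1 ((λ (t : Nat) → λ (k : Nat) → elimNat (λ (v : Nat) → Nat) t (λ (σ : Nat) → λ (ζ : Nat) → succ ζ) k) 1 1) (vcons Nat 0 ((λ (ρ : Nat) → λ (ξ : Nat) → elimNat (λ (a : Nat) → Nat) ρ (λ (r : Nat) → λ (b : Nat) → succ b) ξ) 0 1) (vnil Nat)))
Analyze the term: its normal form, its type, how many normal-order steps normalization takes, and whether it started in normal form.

normal form:
  refl (Eq Nat 5 5 → Vec Nat 2) (λ (χ : Eq Nat 5 5) → vcons Nat 1 2 (vcons Nat 0 1 (vnil Nat)))
the term's type:
  Eq (Eq Nat 5 5 → Vec Nat 2) (λ (χ : Eq Nat 5 5) → vcons Nat 1 2 (vcons Nat 0 1 (vnil Nat))) (λ (η : Eq Nat 5 5) → vcons Nat 1 2 (vcons Nat 0 1 (vnil Nat)))
normal-order step count: 25
term was already normal: no
first contracted redex: a beta-redex


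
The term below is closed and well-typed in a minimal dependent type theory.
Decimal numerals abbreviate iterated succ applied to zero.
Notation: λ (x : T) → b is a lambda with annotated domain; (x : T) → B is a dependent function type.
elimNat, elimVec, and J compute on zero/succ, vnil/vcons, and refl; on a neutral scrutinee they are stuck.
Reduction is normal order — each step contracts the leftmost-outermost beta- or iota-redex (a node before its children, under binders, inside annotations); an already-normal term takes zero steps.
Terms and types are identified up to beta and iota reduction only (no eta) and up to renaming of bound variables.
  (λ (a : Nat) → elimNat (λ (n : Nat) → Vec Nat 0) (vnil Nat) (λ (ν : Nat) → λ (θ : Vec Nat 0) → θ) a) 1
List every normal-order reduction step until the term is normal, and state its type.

normal-order reduction sequence:
  (λ (a : Nat) → elimNat (λ (n : Nat) → Vec Nat 0) (vnil Nat) (λ (ν : Nat) → λ (θ : Vec Nat 0) → θ) a) 1
  ~> elimNat (λ (a : Nat) → Vec Nat 0) (vnil Nat) (λ (n : Nat) → λ (ν : Vec Nat 0) → ν) 1
  ~> (λ (a : Nat) → λ (n : Vec Nat 0) → n) 0 (elimNat (λ (ν : Nat) → Vec Nat 0) (vnil Nat) (λ (θ : Nat) → λ (ζ : Vec Nat 0) → ζ) 0)
  ~> (λ (a : Vec Nat 0) → a) (elimNat (λ (n : Nat) → Vec Nat 0) (vnil Nat) (λ (ν : Nat) → λ (θ : Vec Nat 0) → θ) 0)
  ~> elimNat (λ (a : Nat) → Vec Nat 0) (vnil Nat) (λ (n : Nat) → λ (ν : Vec Nat 0) → ν) 0
  ~> vnil Nat
type:
  Vec Nat 0


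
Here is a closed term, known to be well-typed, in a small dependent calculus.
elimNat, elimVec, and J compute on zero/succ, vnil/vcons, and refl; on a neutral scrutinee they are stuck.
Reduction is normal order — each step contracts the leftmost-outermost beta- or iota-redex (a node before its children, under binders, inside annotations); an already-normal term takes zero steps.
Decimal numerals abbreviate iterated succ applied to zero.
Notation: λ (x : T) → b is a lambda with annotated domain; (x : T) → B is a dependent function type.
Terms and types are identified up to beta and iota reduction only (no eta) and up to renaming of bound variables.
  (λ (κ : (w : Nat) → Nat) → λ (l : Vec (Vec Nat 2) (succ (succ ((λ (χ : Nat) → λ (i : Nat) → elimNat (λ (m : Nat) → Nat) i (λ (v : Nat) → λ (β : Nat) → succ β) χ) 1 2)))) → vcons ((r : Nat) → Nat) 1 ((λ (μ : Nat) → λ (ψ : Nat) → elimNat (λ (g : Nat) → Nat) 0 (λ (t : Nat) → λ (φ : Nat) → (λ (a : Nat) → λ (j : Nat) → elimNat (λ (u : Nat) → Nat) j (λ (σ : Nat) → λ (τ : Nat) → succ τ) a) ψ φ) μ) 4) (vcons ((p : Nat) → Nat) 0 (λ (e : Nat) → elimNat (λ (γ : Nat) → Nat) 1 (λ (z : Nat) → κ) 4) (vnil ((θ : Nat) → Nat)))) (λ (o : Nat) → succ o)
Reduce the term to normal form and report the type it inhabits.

reduced normal form:
  λ (κ : Vec (Vec Nat 2) 5) → vcons ((w : Nat) → Nat) 1 (λ (l : Nat) → elimNat (λ (χ : Nat) → Nat) (elimNat (λ (i : Nat) → Nat) (elimNat (λ (m : Nat) → Nat) (elimNat (λ (v : Nat) → Nat) 0 (λ (β : Nat) → λ (r : Nat) → succ r) l) (λ (μ : Nat) → λ (ψ : Nat) → succ ψ) l) (λ (g : Nat) → λ (t : Nat) → succ t) l) (λ (φ : Nat) → λ (a : Nat) → succ a) l) (vcons ((j : Nat) → Nat) 0 (λ (u : Nat) → 5) (vnil ((σ : Nat) → Nat)))
type:
  (κ : Vec (Vec Nat 2) 5) → Vec ((w : Nat) → Nat) 2


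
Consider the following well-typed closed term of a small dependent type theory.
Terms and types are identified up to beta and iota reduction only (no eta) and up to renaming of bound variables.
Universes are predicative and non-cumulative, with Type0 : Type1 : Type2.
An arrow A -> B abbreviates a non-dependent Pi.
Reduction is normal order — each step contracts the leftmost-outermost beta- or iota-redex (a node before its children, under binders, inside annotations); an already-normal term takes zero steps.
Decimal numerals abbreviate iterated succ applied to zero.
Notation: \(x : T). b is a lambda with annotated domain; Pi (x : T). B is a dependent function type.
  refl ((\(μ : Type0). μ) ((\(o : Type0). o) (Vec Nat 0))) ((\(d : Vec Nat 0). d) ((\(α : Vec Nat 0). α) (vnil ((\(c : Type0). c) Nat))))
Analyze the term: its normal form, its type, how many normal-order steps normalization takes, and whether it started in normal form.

resulting normal form:
  refl (Vec Nat 0) (vnil Nat)
the term's type:
  Eq (Vec Nat 0) (vnil Nat) (vnil Nat)
steps to reach normal form (normal order): 5
started in normal form: no
first contracted redex: a beta-redex


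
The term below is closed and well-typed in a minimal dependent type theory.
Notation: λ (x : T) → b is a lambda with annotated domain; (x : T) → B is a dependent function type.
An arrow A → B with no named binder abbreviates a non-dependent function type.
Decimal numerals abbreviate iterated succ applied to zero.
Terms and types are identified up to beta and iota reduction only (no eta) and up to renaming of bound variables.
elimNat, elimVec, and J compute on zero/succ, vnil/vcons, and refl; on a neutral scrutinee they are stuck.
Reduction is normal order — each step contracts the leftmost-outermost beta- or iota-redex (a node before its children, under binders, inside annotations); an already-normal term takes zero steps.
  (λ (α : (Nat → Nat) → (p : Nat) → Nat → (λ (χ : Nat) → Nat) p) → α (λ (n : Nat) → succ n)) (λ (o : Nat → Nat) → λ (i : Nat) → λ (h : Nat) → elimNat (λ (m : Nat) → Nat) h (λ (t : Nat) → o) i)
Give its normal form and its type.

resulting normal form:
  λ (α : Nat) → λ (p : Nat) → elimNat (λ (χ : Nat) → Nat) p (λ (n : Nat) → λ (o : Nat) → succ o) α
inferred type:
  Nat → Nat → Nat
observation: normalization takes exactly 2 steps under the normal-order strategy.


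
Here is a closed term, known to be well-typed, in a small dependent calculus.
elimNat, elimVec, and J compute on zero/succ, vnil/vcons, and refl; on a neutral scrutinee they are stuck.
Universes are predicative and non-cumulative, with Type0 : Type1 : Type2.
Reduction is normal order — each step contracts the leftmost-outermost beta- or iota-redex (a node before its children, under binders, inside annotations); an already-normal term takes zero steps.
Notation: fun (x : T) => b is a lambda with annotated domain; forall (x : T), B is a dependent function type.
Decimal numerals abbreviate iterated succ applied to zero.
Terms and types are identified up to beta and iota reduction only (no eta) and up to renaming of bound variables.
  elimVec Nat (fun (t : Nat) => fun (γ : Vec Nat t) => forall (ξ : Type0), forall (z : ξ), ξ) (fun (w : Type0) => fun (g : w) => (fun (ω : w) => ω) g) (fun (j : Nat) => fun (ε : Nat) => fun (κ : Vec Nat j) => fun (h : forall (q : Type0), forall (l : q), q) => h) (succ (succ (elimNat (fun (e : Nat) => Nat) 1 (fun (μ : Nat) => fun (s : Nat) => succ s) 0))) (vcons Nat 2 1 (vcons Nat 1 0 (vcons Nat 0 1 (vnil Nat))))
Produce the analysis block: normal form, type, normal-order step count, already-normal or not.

normal form:
  fun (t : Type0) => fun (γ : t) => γ
the term's type:
  forall (t : Type0), forall (γ : t), t
reduction steps (normal order): 17
already normal: no
first contracted redex: an elimVec iota-redex


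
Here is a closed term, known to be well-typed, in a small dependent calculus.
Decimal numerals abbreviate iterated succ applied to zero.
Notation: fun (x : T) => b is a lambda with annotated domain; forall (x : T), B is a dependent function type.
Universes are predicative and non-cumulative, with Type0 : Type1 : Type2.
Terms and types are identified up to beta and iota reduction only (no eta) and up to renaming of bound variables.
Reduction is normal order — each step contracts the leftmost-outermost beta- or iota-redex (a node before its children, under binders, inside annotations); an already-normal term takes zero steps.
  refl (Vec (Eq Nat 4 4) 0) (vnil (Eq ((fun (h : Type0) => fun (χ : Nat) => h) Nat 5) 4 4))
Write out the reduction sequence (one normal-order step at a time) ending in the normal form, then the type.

normal-order reduction sequence:
  refl (Vec (Eq Nat 4 4) 0) (vnil (Eq ((fun (h : Type0) => fun (χ : Nat) => h) Nat 5) 4 4))
  ~> refl (Vec (Eq Nat 4 4) 0) (vnil (Eq ((fun (h : Nat) => Nat) 5) 4 4))
  ~> refl (Vec (Eq Nat 4 4) 0) (vnil (Eq Nat 4 4))
inferred type:
  Eq (Vec (Eq Nat 4 4) 0) (vnil (Eq Nat 4 4)) (vnil (Eq Nat 4 4))


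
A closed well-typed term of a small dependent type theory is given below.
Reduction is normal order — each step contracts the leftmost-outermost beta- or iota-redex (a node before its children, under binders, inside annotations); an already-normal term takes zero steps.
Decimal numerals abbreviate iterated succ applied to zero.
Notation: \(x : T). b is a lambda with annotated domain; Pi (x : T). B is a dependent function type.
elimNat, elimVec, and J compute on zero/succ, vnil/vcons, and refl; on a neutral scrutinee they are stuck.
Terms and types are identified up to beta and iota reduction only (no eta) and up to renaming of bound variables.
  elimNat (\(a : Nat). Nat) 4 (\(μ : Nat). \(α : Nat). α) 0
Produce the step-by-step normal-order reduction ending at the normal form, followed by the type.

normal-order reduction:
  elimNat (\(a : Nat). Nat) 4 (\(μ : Nat). \(α : Nat). α) 0
  ~> 4
the term's type:
  Nat


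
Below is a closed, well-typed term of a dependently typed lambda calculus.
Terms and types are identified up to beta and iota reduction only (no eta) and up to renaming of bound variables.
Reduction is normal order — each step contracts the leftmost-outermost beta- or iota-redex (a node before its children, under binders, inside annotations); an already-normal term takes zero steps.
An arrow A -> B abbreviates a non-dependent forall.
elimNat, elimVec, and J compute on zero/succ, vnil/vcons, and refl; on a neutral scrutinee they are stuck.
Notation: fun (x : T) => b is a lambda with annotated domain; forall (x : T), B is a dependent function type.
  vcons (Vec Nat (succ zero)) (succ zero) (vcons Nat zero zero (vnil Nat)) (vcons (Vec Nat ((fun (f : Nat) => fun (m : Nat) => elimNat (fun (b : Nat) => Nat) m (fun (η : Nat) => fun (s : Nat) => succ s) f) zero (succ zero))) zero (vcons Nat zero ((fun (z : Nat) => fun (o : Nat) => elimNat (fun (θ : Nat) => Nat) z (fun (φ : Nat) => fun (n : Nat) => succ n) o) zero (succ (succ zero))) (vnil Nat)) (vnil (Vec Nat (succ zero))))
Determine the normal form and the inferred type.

normal form:
  vcons (Vec Nat (succ zero)) (succ zero) (vcons Nat zero zero (vnil Nat)) (vcons (Vec Nat (succ zero)) zero (vcons Nat zero (succ (succ zero)) (vnil Nat)) (vnil (Vec Nat (succ zero))))
the term's type:
  Vec (Vec Nat (succ zero)) (succ (succ zero))


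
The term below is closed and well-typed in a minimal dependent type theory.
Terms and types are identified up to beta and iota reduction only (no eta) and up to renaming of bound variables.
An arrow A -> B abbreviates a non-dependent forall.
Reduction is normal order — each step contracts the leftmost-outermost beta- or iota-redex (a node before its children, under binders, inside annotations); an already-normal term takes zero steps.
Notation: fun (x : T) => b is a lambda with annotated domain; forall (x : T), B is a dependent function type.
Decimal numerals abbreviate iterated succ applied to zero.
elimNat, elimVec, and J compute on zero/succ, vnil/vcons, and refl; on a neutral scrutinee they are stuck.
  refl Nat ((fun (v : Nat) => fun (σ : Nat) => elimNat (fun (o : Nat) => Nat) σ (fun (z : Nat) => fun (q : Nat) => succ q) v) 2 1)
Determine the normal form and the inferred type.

normal form:
  refl Nat 3
inferred type:
  Eq Nat 3 3
observation: 9 normal-order steps separate the term from its normal form.


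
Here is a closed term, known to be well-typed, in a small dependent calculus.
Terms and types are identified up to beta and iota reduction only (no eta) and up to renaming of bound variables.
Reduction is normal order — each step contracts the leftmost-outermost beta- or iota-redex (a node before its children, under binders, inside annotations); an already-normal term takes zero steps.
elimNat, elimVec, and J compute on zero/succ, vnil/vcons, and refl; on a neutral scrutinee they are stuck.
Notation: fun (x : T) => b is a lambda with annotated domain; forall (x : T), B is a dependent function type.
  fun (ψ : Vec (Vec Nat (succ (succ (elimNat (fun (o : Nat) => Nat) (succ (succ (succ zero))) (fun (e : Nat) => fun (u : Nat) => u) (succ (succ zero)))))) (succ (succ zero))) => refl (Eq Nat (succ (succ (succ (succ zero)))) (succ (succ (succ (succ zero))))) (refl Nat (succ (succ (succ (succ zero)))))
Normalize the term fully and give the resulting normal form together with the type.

resulting normal form:
  fun (ψ : Vec (Vec Nat (succ (succ (succ (succ (succ zero)))))) (succ (succ zero))) => refl (Eq Nat (succ (succ (succ (succ zero)))) (succ (succ (succ (succ zero))))) (refl Nat (succ (succ (succ (succ zero)))))
type:
  forall (ψ : Vec (Vec Nat (succ (succ (succ (succ (succ zero)))))) (succ (succ zero))), Eq (Eq Nat (succ (succ (succ (succ zero)))) (succ (succ (succ (succ zero))))) (refl Nat (succ (succ (succ (succ zero))))) (refl Nat (succ (succ (succ (succ zero)))))


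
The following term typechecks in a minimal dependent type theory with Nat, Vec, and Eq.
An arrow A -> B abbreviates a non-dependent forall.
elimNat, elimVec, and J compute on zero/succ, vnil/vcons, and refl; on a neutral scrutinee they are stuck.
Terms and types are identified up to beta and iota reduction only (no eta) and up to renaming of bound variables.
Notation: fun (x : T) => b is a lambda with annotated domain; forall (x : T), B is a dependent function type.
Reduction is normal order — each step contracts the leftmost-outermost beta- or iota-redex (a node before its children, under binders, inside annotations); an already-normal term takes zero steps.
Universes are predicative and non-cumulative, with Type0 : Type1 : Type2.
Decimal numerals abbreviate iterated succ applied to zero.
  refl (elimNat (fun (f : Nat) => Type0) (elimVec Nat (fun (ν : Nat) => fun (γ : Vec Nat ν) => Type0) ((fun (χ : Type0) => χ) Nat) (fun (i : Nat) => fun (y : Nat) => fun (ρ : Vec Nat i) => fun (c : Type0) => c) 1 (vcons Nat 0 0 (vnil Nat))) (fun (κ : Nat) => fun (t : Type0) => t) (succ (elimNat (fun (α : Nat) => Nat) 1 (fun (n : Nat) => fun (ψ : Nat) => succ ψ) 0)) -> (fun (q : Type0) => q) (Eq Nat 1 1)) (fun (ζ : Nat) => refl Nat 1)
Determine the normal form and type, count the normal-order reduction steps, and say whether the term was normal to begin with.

resulting normal form:
  refl (Nat -> Eq Nat 1 1) (fun (f : Nat) => refl Nat 1)
inferred type:
  Eq (Nat -> Eq Nat 1 1) (fun (f : Nat) => refl Nat 1) (fun (ν : Nat) => refl Nat 1)
reduction steps (normal order): 16
term was already normal: no
first redex: an elimNat iota-redex


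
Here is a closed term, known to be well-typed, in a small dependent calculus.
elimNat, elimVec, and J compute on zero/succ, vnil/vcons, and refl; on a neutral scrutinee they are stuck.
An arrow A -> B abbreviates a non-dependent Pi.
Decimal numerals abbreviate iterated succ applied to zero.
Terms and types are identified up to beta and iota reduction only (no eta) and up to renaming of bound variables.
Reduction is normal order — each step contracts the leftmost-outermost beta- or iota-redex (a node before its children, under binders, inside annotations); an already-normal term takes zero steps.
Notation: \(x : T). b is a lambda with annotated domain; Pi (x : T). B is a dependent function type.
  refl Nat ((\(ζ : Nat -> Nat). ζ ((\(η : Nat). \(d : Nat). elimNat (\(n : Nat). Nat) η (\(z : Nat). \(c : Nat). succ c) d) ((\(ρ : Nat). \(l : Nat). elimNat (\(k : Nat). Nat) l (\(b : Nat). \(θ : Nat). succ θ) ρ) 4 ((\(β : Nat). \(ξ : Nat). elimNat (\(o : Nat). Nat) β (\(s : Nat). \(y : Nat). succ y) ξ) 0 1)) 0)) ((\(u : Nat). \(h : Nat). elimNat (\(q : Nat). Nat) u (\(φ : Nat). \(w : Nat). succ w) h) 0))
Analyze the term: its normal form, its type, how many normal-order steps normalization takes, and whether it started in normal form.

reduced normal form:
  refl Nat 5
inferred type:
  Eq Nat 5 5
normal-order step count: 43
term was already normal: no
first redex: a beta-redex


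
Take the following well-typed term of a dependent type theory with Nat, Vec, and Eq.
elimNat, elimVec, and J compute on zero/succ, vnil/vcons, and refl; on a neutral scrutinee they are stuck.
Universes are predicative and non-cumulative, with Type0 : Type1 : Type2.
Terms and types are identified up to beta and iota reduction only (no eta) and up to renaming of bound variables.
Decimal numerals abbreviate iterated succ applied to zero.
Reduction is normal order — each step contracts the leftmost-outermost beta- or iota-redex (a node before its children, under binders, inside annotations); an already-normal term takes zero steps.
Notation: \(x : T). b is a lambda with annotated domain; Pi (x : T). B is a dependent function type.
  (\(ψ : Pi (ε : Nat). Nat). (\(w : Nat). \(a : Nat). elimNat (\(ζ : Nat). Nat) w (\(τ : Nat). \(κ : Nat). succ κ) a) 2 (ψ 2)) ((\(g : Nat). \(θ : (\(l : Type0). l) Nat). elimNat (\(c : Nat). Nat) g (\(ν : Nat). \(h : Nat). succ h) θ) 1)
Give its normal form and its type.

resulting normal form:
  5
type:
  Nat


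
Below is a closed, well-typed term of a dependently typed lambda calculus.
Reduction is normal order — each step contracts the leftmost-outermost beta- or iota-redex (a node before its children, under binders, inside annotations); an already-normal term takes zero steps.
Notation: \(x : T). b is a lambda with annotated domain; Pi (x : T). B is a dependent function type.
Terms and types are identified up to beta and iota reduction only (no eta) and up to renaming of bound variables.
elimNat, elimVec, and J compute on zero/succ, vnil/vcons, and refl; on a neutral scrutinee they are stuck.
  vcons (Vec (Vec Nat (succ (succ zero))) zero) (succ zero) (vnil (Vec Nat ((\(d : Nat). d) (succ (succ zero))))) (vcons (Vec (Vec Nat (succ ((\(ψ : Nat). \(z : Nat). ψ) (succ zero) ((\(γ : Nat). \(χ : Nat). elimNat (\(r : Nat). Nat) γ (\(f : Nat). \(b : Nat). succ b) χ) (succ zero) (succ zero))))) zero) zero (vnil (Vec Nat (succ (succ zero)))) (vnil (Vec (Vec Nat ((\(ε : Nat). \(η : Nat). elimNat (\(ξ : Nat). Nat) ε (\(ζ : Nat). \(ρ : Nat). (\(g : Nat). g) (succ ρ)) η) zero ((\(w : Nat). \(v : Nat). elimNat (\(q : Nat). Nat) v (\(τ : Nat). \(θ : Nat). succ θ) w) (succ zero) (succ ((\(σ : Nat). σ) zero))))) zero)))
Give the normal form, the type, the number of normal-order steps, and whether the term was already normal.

normal form:
  vcons (Vec (Vec Nat (succ (succ zero))) zero) (succ zero) (vnil (Vec Nat (succ (succ zero)))) (vcons (Vec (Vec Nat (succ (succ zero))) zero) zero (vnil (Vec Nat (succ (succ zero)))) (vnil (Vec (Vec Nat (succ (succ zero))) zero)))
inferred type:
  Vec (Vec (Vec Nat (succ (succ zero))) zero) (succ (succ zero))
normal-order step count: 20
term was already normal: no
first redex: a beta-redex
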